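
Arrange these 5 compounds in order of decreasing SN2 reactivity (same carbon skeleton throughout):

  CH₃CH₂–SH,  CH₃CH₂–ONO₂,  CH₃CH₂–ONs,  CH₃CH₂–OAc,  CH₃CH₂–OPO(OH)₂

The skeletons are identical, so relative rate is governed entirely by leaving-group ability.
The more stable X⁻ (or X) is on its own — i.e. the weaker a base it is — the better a leaving group it makes.
CH₃CH₂–ONs loses ONs⁻: pKₐ(p-O₂NC₆H₄SO₃H) ≈ -3.5
CH₃CH₂–ONO₂ loses NO₃⁻: pKₐ(HNO₃) ≈ -1.3
CH₃CH₂–OPO(OH)₂ loses H₂PO₄⁻: pKₐ(H₃PO₄) ≈ 2.1
CH₃CH₂–OAc loses AcO⁻: pKₐ(CH₃COOH) ≈ 4.8
CH₃CH₂–SH loses HS⁻: pKₐ(H₂S) ≈ 7

CH₃CH₂–ONs > CH₃CH₂–ONO₂ > CH₃CH₂–OPO(OH)₂ > CH₃CH₂–OAc > CH₃CH₂–SH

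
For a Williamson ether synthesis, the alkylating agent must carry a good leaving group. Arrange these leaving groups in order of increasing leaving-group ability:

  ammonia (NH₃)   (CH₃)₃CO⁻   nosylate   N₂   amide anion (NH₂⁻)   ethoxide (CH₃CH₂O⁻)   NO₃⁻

amide anion (NH₂⁻) < (CH₃)₃CO⁻ < ethoxide (CH₃CH₂O⁻) < ammonia (NH₃) < NO₃⁻ < nosylate < N₂

N₂: no meaningful conjugate acid; N₂ departs as an exceptionally stable neutral molecule
nosylate: pKₐ(p-O₂NC₆H₄SO₃H) ≈ -3.5
NO₃⁻: pKₐ(HNO₃) ≈ -1.3
ammonia (NH₃): pKₐ(NH₄⁺) ≈ 9.2
ethoxide (CH₃CH₂O⁻): pKₐ(CH₃CH₂OH) ≈ 16
(CH₃)₃CO⁻: pKₐ(t-BuOH) ≈ 18
amide anion (NH₂⁻): pKₐ(NH₃) ≈ 38
The question asks for worst first, so the sequence is read in increasing leaving-group ability.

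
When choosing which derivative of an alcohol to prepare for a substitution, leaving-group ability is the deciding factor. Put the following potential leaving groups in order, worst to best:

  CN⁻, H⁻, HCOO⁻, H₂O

H⁻ < CN⁻ < HCOO⁻ < H₂O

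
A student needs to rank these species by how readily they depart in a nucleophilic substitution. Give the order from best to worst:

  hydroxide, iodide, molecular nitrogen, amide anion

molecular nitrogen > iodide > hydroxide > amide anion

molecular nitrogen: no meaningful conjugate acid; N₂ departs as an exceptionally stable neutral molecule
iodide: pKₐ(HI) ≈ -10
hydroxide: pKₐ(H₂O) ≈ 15.7
amide anion: pKₐ(NH₃) ≈ 38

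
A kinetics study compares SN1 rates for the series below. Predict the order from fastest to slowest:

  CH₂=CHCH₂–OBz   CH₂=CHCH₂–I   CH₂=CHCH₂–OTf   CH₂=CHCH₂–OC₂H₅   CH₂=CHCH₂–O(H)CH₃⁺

CH₂=CHCH₂–OTf > CH₂=CHCH₂–I > CH₂=CHCH₂–O(H)CH₃⁺ > CH₂=CHCH₂–OBz > CH₂=CHCH₂–OC₂H₅

The skeletons are identical, so relative rate is governed entirely by leaving-group ability.
Rank by basicity of the departing species: weakest base leaves most easily.
CH₂=CHCH₂–OTf loses OTf⁻: pKₐ(CF₃SO₃H (triflic acid)) ≈ -14
CH₂=CHCH₂–I loses I⁻: pKₐ(HI) ≈ -10
CH₂=CHCH₂–O(H)CH₃⁺ loses R'OH: pKₐ(R'OH₂⁺) ≈ -2.4
CH₂=CHCH₂–OBz loses PhCOO⁻: pKₐ(C₆H₅COOH) ≈ 4.2
CH₂=CHCH₂–OC₂H₅ loses CH₃CH₂O⁻: pKₐ(CH₃CH₂OH) ≈ 16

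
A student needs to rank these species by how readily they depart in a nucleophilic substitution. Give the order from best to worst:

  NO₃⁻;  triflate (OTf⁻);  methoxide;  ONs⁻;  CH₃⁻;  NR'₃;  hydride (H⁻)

triflate (OTf⁻) > ONs⁻ > NO₃⁻ > NR'₃ > methoxide > hydride (H⁻) > CH₃⁻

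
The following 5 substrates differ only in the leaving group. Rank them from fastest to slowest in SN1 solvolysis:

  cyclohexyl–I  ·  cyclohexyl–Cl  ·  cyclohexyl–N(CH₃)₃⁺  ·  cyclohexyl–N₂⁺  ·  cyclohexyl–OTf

Same R in every case — rank the leaving groups.
The more stable X⁻ (or X) is on its own — i.e. the weaker a base it is — the better a leaving group it makes.
cyclohexyl–N₂⁺ loses N₂: no meaningful conjugate acid; N₂ departs as an exceptionally stable neutral molecule
cyclohexyl–OTf loses OTf⁻: pKₐ(CF₃SO₃H (triflic acid)) ≈ -14
cyclohexyl–I loses I⁻: pKₐ(HI) ≈ -10
cyclohexyl–Cl loses Cl⁻: pKₐ(HCl) ≈ -7
cyclohexyl–N(CH₃)₃⁺ loses NR'₃: pKₐ(R'₃NH⁺) ≈ 10.7

cyclohexyl–N₂⁺ > cyclohexyl–OTf > cyclohexyl–I > cyclohexyl–Cl > cyclohexyl–N(CH₃)₃⁺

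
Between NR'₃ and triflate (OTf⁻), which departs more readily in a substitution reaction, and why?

triflate (OTf⁻) is the better leaving group.
pKₐ(CF₃SO₃H (triflic acid)) ≈ -14 versus pKₐ(R'₃NH⁺) ≈ 10.7: triflate (OTf⁻) is the much weaker base.
Charge spread over three oxygens and a CF₃ group; the premier leaving group in synthesis.

triflate (OTf⁻)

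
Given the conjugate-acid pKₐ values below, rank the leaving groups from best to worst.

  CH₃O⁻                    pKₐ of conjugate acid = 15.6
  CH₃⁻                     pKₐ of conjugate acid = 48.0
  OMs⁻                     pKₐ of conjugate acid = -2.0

Lower conjugate-acid pKₐ ⇒ weaker base ⇒ better leaving group.
Sorting by the given values: OMs⁻ (-2.0), CH₃O⁻ (15.6), CH₃⁻ (48.0).

OMs⁻ > CH₃O⁻ > CH₃⁻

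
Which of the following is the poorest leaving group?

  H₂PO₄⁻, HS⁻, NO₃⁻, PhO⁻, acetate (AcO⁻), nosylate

The more stable X⁻ (or X) is on its own — i.e. the weaker a base it is — the better a leaving group it makes.
nosylate: pKₐ(p-O₂NC₆H₄SO₃H) ≈ -3.5
NO₃⁻: pKₐ(HNO₃) ≈ -1.3
H₂PO₄⁻: pKₐ(H₃PO₄) ≈ 2.1
acetate (AcO⁻): pKₐ(CH₃COOH) ≈ 4.8
HS⁻: pKₐ(H₂S) ≈ 7
PhO⁻: pKₐ(C₆H₅OH (phenol)) ≈ 10

PhO⁻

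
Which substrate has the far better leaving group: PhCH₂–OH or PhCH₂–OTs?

PhCH₂–OTs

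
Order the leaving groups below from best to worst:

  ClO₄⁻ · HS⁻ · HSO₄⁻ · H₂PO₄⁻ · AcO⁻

ClO₄⁻ > HSO₄⁻ > H₂PO₄⁻ > AcO⁻ > HS⁻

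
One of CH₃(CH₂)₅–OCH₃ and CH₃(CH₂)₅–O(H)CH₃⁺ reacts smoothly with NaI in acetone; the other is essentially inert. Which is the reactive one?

CH₃(CH₂)₅–O(H)CH₃⁺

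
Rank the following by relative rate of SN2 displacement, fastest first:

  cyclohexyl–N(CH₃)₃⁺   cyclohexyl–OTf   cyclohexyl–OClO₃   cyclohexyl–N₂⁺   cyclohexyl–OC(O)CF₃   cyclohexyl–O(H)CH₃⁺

cyclohexyl–N₂⁺ > cyclohexyl–OTf > cyclohexyl–OClO₃ > cyclohexyl–O(H)CH₃⁺ > cyclohexyl–OC(O)CF₃ > cyclohexyl–N(CH₃)₃⁺

The skeletons are identical, so relative rate is governed entirely by leaving-group ability.
Rank by basicity of the departing species: weakest base leaves most easily.
cyclohexyl–N₂⁺ loses N₂: no meaningful conjugate acid; N₂ departs as an exceptionally stable neutral molecule
cyclohexyl–OTf loses OTf⁻: pKₐ(CF₃SO₃H (triflic acid)) ≈ -14
cyclohexyl–OClO₃ loses ClO₄⁻: pKₐ(HClO₄) ≈ -10
cyclohexyl–O(H)CH₃⁺ loses R'OH: pKₐ(R'OH₂⁺) ≈ -2.4
cyclohexyl–OC(O)CF₃ loses CF₃COO⁻: pKₐ(CF₃COOH) ≈ 0.2
cyclohexyl–N(CH₃)₃⁺ loses NR'₃: pKₐ(R'₃NH⁺) ≈ 10.7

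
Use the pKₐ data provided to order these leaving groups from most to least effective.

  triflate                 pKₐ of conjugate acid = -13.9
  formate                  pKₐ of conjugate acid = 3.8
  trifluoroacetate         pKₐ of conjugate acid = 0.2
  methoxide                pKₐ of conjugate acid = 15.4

triflate > trifluoroacetate > formate > methoxide

Lower conjugate-acid pKₐ ⇒ weaker base ⇒ better leaving group.
Sorting by the given values: triflate (-13.9), trifluoroacetate (0.2), formate (3.8), methoxide (15.4).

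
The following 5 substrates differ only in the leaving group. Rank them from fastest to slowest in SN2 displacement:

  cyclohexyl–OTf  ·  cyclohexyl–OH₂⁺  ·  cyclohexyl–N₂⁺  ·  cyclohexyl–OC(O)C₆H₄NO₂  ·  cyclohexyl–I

With the same alkyl group throughout, only the leaving group differentiates the rates.
Leaving-group ability tracks the stability of the departed species; conjugate-acid pKₐ is the usual yardstick (lower pKₐ → better LG).
cyclohexyl–N₂⁺ loses N₂: no meaningful conjugate acid; N₂ departs as an exceptionally stable neutral molecule
cyclohexyl–OTf loses OTf⁻: pKₐ(CF₃SO₃H (triflic acid)) ≈ -14
cyclohexyl–I loses I⁻: pKₐ(HI) ≈ -10
cyclohexyl–OH₂⁺ loses H₂O: pKₐ(H₃O⁺) ≈ -1.7
cyclohexyl–OC(O)C₆H₄NO₂ loses p-O₂N–C₆H₄–COO⁻: pKₐ(p-nitrobenzoic acid) ≈ 3.4

cyclohexyl–N₂⁺ > cyclohexyl–OTf > cyclohexyl–I > cyclohexyl–OH₂⁺ > cyclohexyl–OC(O)C₆H₄NO₂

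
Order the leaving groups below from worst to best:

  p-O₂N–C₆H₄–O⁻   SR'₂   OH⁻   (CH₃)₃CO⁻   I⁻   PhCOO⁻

(CH₃)₃CO⁻ < OH⁻ < p-O₂N–C₆H₄–O⁻ < PhCOO⁻ < SR'₂ < I⁻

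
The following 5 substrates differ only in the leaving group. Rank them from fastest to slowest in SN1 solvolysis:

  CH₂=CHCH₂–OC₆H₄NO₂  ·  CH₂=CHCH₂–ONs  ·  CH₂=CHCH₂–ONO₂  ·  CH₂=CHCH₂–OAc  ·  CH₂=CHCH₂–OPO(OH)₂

The skeletons are identical, so relative rate is governed entirely by leaving-group ability.
Leaving-group ability tracks the stability of the departed species; conjugate-acid pKₐ is the usual yardstick (lower pKₐ → better LG).
CH₂=CHCH₂–ONs loses ONs⁻: pKₐ(p-O₂NC₆H₄SO₃H) ≈ -3.5
CH₂=CHCH₂–ONO₂ loses NO₃⁻: pKₐ(HNO₃) ≈ -1.3
CH₂=CHCH₂–OPO(OH)₂ loses H₂PO₄⁻: pKₐ(H₃PO₄) ≈ 2.1
CH₂=CHCH₂–OAc loses AcO⁻: pKₐ(CH₃COOH) ≈ 4.8
CH₂=CHCH₂–OC₆H₄NO₂ loses p-O₂N–C₆H₄–O⁻: pKₐ(p-nitrophenol) ≈ 7.2

CH₂=CHCH₂–ONs > CH₂=CHCH₂–ONO₂ > CH₂=CHCH₂–OPO(OH)₂ > CH₂=CHCH₂–OAc > CH₂=CHCH₂–OC₆H₄NO₂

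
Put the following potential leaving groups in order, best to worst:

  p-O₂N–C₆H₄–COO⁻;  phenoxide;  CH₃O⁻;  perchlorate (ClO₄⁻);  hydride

perchlorate (ClO₄⁻) > p-O₂N–C₆H₄–COO⁻ > phenoxide > CH₃O⁻ > hydride

A good leaving group is a weak base: the lower the pKₐ of its conjugate acid, the more readily it departs.
perchlorate (ClO₄⁻): pKₐ(HClO₄) ≈ -10 — extremely weak base; rarely used for safety reasons
p-O₂N–C₆H₄–COO⁻: pKₐ(p-nitrobenzoic acid) ≈ 3.4
phenoxide: pKₐ(C₆H₅OH (phenol)) ≈ 10
CH₃O⁻: pKₐ(CH₃OH) ≈ 15.5 — strong base; alkoxides do not leave unassisted
hydride: pKₐ(H₂) ≈ 36 — extremely strong base; leaves only in special hydride-transfer contexts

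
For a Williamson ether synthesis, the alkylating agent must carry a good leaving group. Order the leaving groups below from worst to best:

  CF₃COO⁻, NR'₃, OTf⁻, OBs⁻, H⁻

Rank by basicity of the departing species: weakest base leaves most easily.
OTf⁻: pKₐ(CF₃SO₃H (triflic acid)) ≈ -14 — charge spread over three oxygens and a CF₃ group; the premier leaving group in synthesis
OBs⁻: pKₐ(p-BrC₆H₄SO₃H) ≈ -2.8 — arenesulfonate with a p-bromo substituent
CF₃COO⁻: pKₐ(CF₃COOH) ≈ 0.2 — strongly electron-withdrawing CF₃ stabilises the carboxylate
NR'₃: pKₐ(R'₃NH⁺) ≈ 10.7
H⁻: pKₐ(H₂) ≈ 36
The question asks for worst first, so the sequence is read in increasing leaving-group ability.

H⁻ < NR'₃ < CF₃COO⁻ < OBs⁻ < OTf⁻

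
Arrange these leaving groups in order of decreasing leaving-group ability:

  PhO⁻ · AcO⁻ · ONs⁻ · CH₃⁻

ONs⁻ > AcO⁻ > PhO⁻ > CH₃⁻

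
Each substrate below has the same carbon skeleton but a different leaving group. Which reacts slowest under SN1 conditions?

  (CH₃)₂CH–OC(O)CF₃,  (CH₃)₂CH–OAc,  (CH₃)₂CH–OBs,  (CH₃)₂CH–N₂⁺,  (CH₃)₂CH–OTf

The skeletons are identical, so relative rate is governed entirely by leaving-group ability.
Rank by basicity of the departing species: weakest base leaves most easily.
(CH₃)₂CH–N₂⁺ loses N₂: no meaningful conjugate acid; N₂ departs as an exceptionally stable neutral molecule
(CH₃)₂CH–OTf loses OTf⁻: pKₐ(CF₃SO₃H (triflic acid)) ≈ -14
(CH₃)₂CH–OBs loses OBs⁻: pKₐ(p-BrC₆H₄SO₃H) ≈ -2.8
(CH₃)₂CH–OC(O)CF₃ loses CF₃COO⁻: pKₐ(CF₃COOH) ≈ 0.2
(CH₃)₂CH–OAc loses AcO⁻: pKₐ(CH₃COOH) ≈ 4.8

(CH₃)₂CH–OAc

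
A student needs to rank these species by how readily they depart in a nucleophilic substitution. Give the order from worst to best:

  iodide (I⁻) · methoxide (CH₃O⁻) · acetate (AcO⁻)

methoxide (CH₃O⁻) < acetate (AcO⁻) < iodide (I⁻)

A good leaving group is a weak base: the lower the pKₐ of its conjugate acid, the more readily it departs.
iodide (I⁻): pKₐ(HI) ≈ -10
acetate (AcO⁻): pKₐ(CH₃COOH) ≈ 4.8
methoxide (CH₃O⁻): pKₐ(CH₃OH) ≈ 15.5
The question asks for worst first, so the sequence is read in increasing leaving-group ability.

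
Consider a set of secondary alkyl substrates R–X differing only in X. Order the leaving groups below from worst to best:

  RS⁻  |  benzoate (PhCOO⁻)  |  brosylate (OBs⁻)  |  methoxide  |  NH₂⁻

NH₂⁻ < methoxide < RS⁻ < benzoate (PhCOO⁻) < brosylate (OBs⁻)

A good leaving group is a weak base: the lower the pKₐ of its conjugate acid, the more readily it departs.
brosylate (OBs⁻): pKₐ(p-BrC₆H₄SO₃H) ≈ -2.8
benzoate (PhCOO⁻): pKₐ(C₆H₅COOH) ≈ 4.2
RS⁻: pKₐ(RSH (a thiol)) ≈ 10.5
methoxide: pKₐ(CH₃OH) ≈ 15.5
NH₂⁻: pKₐ(NH₃) ≈ 38 — extremely strong base; never a leaving group
The question asks for worst first, so the sequence is read in increasing leaving-group ability.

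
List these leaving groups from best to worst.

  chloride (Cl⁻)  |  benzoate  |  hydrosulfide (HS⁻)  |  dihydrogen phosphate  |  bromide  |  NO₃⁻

A good leaving group is a weak base: the lower the pKₐ of its conjugate acid, the more readily it departs.
bromide: pKₐ(HBr) ≈ -9
chloride (Cl⁻): pKₐ(HCl) ≈ -7
NO₃⁻: pKₐ(HNO₃) ≈ -1.3
dihydrogen phosphate: pKₐ(H₃PO₄) ≈ 2.1
benzoate: pKₐ(C₆H₅COOH) ≈ 4.2
hydrosulfide (HS⁻): pKₐ(H₂S) ≈ 7

bromide > chloride (Cl⁻) > NO₃⁻ > dihydrogen phosphate > benzoate > hydrosulfide (HS⁻)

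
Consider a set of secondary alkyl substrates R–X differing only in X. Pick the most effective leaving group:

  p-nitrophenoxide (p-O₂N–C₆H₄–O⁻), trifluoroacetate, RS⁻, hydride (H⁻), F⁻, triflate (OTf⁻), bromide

The more stable X⁻ (or X) is on its own — i.e. the weaker a base it is — the better a leaving group it makes.
triflate (OTf⁻): pKₐ(CF₃SO₃H (triflic acid)) ≈ -14
bromide: pKₐ(HBr) ≈ -9
trifluoroacetate: pKₐ(CF₃COOH) ≈ 0.2
F⁻: pKₐ(HF) ≈ 3.2
p-nitrophenoxide (p-O₂N–C₆H₄–O⁻): pKₐ(p-nitrophenol) ≈ 7.2
RS⁻: pKₐ(RSH (a thiol)) ≈ 10.5
hydride (H⁻): pKₐ(H₂) ≈ 36

triflate (OTf⁻)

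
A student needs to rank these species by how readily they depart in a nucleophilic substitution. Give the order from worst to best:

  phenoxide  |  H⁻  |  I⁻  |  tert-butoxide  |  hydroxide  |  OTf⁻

A good leaving group is a weak base: the lower the pKₐ of its conjugate acid, the more readily it departs.
OTf⁻: pKₐ(CF₃SO₃H (triflic acid)) ≈ -14 — charge spread over three oxygens and a CF₃ group; the premier leaving group in synthesis
I⁻: pKₐ(HI) ≈ -10 — large, highly polarisable; very weak base
phenoxide: pKₐ(C₆H₅OH (phenol)) ≈ 10
hydroxide: pKₐ(H₂O) ≈ 15.7 — strong base; essentially never leaves without prior activation
tert-butoxide: pKₐ(t-BuOH) ≈ 18
H⁻: pKₐ(H₂) ≈ 36
Reversing gives the worst-to-best order requested.

H⁻ < tert-butoxide < hydroxide < phenoxide < I⁻ < OTf⁻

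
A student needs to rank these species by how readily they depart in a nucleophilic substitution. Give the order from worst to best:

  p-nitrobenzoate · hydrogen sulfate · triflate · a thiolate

a thiolate < p-nitrobenzoate < hydrogen sulfate < triflate

triflate: pKₐ(CF₃SO₃H (triflic acid)) ≈ -14
hydrogen sulfate: pKₐ(H₂SO₄) ≈ -3
p-nitrobenzoate: pKₐ(p-nitrobenzoic acid) ≈ 3.4
a thiolate: pKₐ(RSH (a thiol)) ≈ 10.5
Reversing gives the worst-to-best order requested.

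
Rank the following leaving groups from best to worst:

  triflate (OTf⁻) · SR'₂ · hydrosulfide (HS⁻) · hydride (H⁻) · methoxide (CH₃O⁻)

triflate (OTf⁻) > SR'₂ > hydrosulfide (HS⁻) > methoxide (CH₃O⁻) > hydride (H⁻)

Rank by basicity of the departing species: weakest base leaves most easily.
triflate (OTf⁻): pKₐ(CF₃SO₃H (triflic acid)) ≈ -14
SR'₂: pKₐ(R'₂SH⁺) ≈ -7
hydrosulfide (HS⁻): pKₐ(H₂S) ≈ 7
methoxide (CH₃O⁻): pKₐ(CH₃OH) ≈ 15.5
hydride (H⁻): pKₐ(H₂) ≈ 36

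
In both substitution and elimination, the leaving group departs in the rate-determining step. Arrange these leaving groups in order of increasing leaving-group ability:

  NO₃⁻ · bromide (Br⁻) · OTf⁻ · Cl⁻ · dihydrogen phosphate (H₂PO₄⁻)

Leaving-group ability tracks the stability of the departed species; conjugate-acid pKₐ is the usual yardstick (lower pKₐ → better LG).
OTf⁻: pKₐ(CF₃SO₃H (triflic acid)) ≈ -14 — charge spread over three oxygens and a CF₃ group; the premier leaving group in synthesis
bromide (Br⁻): pKₐ(HBr) ≈ -9 — weak base; good leaving group
Cl⁻: pKₐ(HCl) ≈ -7 — moderately weak base
NO₃⁻: pKₐ(HNO₃) ≈ -1.3
dihydrogen phosphate (H₂PO₄⁻): pKₐ(H₃PO₄) ≈ 2.1
Listed from poorest to best leaving group as asked.

dihydrogen phosphate (H₂PO₄⁻) < NO₃⁻ < Cl⁻ < bromide (Br⁻) < OTf⁻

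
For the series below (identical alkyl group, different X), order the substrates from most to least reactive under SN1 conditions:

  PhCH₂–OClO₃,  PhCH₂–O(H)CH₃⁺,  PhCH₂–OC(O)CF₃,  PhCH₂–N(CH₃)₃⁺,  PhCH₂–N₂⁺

PhCH₂–N₂⁺ > PhCH₂–OClO₃ > PhCH₂–O(H)CH₃⁺ > PhCH₂–OC(O)CF₃ > PhCH₂–N(CH₃)₃⁺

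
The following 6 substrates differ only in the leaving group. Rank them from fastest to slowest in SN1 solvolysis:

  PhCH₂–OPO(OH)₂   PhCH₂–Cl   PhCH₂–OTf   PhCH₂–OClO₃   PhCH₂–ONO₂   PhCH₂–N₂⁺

PhCH₂–N₂⁺ > PhCH₂–OTf > PhCH₂–OClO₃ > PhCH₂–Cl > PhCH₂–ONO₂ > PhCH₂–OPO(OH)₂

With the same alkyl group throughout, only the leaving group differentiates the rates.
Leaving-group ability tracks the stability of the departed species; conjugate-acid pKₐ is the usual yardstick (lower pKₐ → better LG).
PhCH₂–N₂⁺ loses N₂: no meaningful conjugate acid; N₂ departs as an exceptionally stable neutral molecule
PhCH₂–OTf loses OTf⁻: pKₐ(CF₃SO₃H (triflic acid)) ≈ -14
PhCH₂–OClO₃ loses ClO₄⁻: pKₐ(HClO₄) ≈ -10
PhCH₂–Cl loses Cl⁻: pKₐ(HCl) ≈ -7
PhCH₂–ONO₂ loses NO₃⁻: pKₐ(HNO₃) ≈ -1.3
PhCH₂–OPO(OH)₂ loses H₂PO₄⁻: pKₐ(H₃PO₄) ≈ 2.1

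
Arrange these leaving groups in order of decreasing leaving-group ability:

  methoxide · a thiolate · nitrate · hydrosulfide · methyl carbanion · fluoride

nitrate > fluoride > hydrosulfide > a thiolate > methoxide > methyl carbanion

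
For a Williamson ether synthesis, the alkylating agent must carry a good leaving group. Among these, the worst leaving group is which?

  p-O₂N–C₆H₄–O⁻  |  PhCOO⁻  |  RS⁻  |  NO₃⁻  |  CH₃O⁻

NO₃⁻: pKₐ(HNO₃) ≈ -1.3
PhCOO⁻: pKₐ(C₆H₅COOH) ≈ 4.2
p-O₂N–C₆H₄–O⁻: pKₐ(p-nitrophenol) ≈ 7.2
RS⁻: pKₐ(RSH (a thiol)) ≈ 10.5
CH₃O⁻: pKₐ(CH₃OH) ≈ 15.5

CH₃O⁻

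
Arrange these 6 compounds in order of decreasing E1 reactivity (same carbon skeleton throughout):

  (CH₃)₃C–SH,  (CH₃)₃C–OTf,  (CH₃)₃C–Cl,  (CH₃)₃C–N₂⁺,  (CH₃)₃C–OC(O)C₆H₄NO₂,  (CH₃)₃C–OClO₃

(CH₃)₃C–N₂⁺ > (CH₃)₃C–OTf > (CH₃)₃C–OClO₃ > (CH₃)₃C–Cl > (CH₃)₃C–OC(O)C₆H₄NO₂ > (CH₃)₃C–SH

Identical carbon frameworks mean the comparison reduces to leaving-group quality.
A good leaving group is a weak base: the lower the pKₐ of its conjugate acid, the more readily it departs.
(CH₃)₃C–N₂⁺ loses N₂: no meaningful conjugate acid; N₂ departs as an exceptionally stable neutral molecule
(CH₃)₃C–OTf loses OTf⁻: pKₐ(CF₃SO₃H (triflic acid)) ≈ -14
(CH₃)₃C–OClO₃ loses ClO₄⁻: pKₐ(HClO₄) ≈ -10
(CH₃)₃C–Cl loses Cl⁻: pKₐ(HCl) ≈ -7
(CH₃)₃C–OC(O)C₆H₄NO₂ loses p-O₂N–C₆H₄–COO⁻: pKₐ(p-nitrobenzoic acid) ≈ 3.4
(CH₃)₃C–SH loses HS⁻: pKₐ(H₂S) ≈ 7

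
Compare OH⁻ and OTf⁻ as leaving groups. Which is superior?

OTf⁻ is the better leaving group.
pKₐ(CF₃SO₃H (triflic acid)) ≈ -14 versus pKₐ(H₂O) ≈ 15.7: OTf⁻ is the much weaker base.
Charge spread over three oxygens and a CF₃ group; the premier leaving group in synthesis.

OTf⁻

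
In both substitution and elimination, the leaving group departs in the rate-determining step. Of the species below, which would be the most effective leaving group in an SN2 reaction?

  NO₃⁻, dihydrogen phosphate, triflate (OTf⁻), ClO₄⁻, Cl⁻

triflate (OTf⁻)

The more stable X⁻ (or X) is on its own — i.e. the weaker a base it is — the better a leaving group it makes.
triflate (OTf⁻): pKₐ(CF₃SO₃H (triflic acid)) ≈ -14
ClO₄⁻: pKₐ(HClO₄) ≈ -10
Cl⁻: pKₐ(HCl) ≈ -7
NO₃⁻: pKₐ(HNO₃) ≈ -1.3
dihydrogen phosphate: pKₐ(H₃PO₄) ≈ 2.1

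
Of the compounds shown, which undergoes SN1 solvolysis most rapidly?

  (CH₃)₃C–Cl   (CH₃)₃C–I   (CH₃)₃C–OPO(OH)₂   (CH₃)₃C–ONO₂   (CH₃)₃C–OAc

(CH₃)₃C–I

The skeletons are identical, so relative rate is governed entirely by leaving-group ability.
A good leaving group is a weak base: the lower the pKₐ of its conjugate acid, the more readily it departs.
(CH₃)₃C–I loses I⁻: pKₐ(HI) ≈ -10
(CH₃)₃C–Cl loses Cl⁻: pKₐ(HCl) ≈ -7
(CH₃)₃C–ONO₂ loses NO₃⁻: pKₐ(HNO₃) ≈ -1.3
(CH₃)₃C–OPO(OH)₂ loses H₂PO₄⁻: pKₐ(H₃PO₄) ≈ 2.1
(CH₃)₃C–OAc loses AcO⁻: pKₐ(CH₃COOH) ≈ 4.8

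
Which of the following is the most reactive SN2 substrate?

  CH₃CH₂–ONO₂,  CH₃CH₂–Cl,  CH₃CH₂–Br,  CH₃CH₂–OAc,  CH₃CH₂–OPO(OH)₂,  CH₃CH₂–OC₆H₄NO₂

With the same alkyl group throughout, only the leaving group differentiates the rates.
A good leaving group is a weak base: the lower the pKₐ of its conjugate acid, the more readily it departs.
CH₃CH₂–Br loses Br⁻: pKₐ(HBr) ≈ -9
CH₃CH₂–Cl loses Cl⁻: pKₐ(HCl) ≈ -7
CH₃CH₂–ONO₂ loses NO₃⁻: pKₐ(HNO₃) ≈ -1.3
CH₃CH₂–OPO(OH)₂ loses H₂PO₄⁻: pKₐ(H₃PO₄) ≈ 2.1
CH₃CH₂–OAc loses AcO⁻: pKₐ(CH₃COOH) ≈ 4.8
CH₃CH₂–OC₆H₄NO₂ loses p-O₂N–C₆H₄–O⁻: pKₐ(p-nitrophenol) ≈ 7.2

CH₃CH₂–Br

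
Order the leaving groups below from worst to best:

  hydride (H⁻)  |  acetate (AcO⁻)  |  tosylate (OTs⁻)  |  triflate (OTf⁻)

Rank by basicity of the departing species: weakest base leaves most easily.
triflate (OTf⁻): pKₐ(CF₃SO₃H (triflic acid)) ≈ -14
tosylate (OTs⁻): pKₐ(p-CH₃C₆H₄SO₃H (TsOH)) ≈ -2.8 — resonance-delocalised arenesulfonate
acetate (AcO⁻): pKₐ(CH₃COOH) ≈ 4.8
hydride (H⁻): pKₐ(H₂) ≈ 36 — extremely strong base; leaves only in special hydride-transfer contexts
The question asks for worst first, so the sequence is read in increasing leaving-group ability.

hydride (H⁻) < acetate (AcO⁻) < tosylate (OTs⁻) < triflate (OTf⁻)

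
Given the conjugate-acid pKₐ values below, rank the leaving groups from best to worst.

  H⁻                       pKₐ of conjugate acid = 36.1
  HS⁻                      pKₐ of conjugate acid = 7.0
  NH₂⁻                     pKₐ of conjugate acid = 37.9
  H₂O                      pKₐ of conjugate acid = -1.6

Lower conjugate-acid pKₐ ⇒ weaker base ⇒ better leaving group.
Sorting by the given values: H₂O (-1.6), HS⁻ (7.0), H⁻ (36.1), NH₂⁻ (37.9).

H₂O > HS⁻ > H⁻ > NH₂⁻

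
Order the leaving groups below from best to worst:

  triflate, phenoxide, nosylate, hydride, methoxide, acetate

triflate > nosylate > acetate > phenoxide > methoxide > hydride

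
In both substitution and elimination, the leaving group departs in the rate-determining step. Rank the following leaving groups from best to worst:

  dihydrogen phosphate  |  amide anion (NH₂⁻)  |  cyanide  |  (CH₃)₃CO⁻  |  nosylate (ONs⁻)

nosylate (ONs⁻) > dihydrogen phosphate > cyanide > (CH₃)₃CO⁻ > amide anion (NH₂⁻)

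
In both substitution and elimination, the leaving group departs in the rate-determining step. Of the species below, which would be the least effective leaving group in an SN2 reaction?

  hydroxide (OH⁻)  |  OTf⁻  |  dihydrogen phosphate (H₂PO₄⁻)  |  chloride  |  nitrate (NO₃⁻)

hydroxide (OH⁻)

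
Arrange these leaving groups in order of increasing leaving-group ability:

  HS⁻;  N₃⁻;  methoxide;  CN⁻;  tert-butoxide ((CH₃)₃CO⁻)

tert-butoxide ((CH₃)₃CO⁻) < methoxide < CN⁻ < HS⁻ < N₃⁻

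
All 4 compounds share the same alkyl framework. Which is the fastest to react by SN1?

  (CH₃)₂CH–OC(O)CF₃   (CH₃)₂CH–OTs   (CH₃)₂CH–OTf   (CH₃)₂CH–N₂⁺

(CH₃)₂CH–N₂⁺

Same R in every case — rank the leaving groups.
Leaving-group ability tracks the stability of the departed species; conjugate-acid pKₐ is the usual yardstick (lower pKₐ → better LG).
(CH₃)₂CH–N₂⁺ loses N₂: no meaningful conjugate acid; N₂ departs as an exceptionally stable neutral molecule
(CH₃)₂CH–OTf loses OTf⁻: pKₐ(CF₃SO₃H (triflic acid)) ≈ -14
(CH₃)₂CH–OTs loses OTs⁻: pKₐ(p-CH₃C₆H₄SO₃H (TsOH)) ≈ -2.8
(CH₃)₂CH–OC(O)CF₃ loses CF₃COO⁻: pKₐ(CF₃COOH) ≈ 0.2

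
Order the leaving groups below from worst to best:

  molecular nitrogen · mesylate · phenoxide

phenoxide < mesylate < molecular nitrogen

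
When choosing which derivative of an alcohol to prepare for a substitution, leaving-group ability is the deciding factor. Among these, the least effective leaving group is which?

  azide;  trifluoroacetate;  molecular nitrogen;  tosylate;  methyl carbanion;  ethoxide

molecular nitrogen: no meaningful conjugate acid; N₂ departs as an exceptionally stable neutral molecule
tosylate: pKₐ(p-CH₃C₆H₄SO₃H (TsOH)) ≈ -2.8
trifluoroacetate: pKₐ(CF₃COOH) ≈ 0.2
azide: pKₐ(HN₃) ≈ 4.7
ethoxide: pKₐ(CH₃CH₂OH) ≈ 16
methyl carbanion: pKₐ(CH₄) ≈ 48

methyl carbanion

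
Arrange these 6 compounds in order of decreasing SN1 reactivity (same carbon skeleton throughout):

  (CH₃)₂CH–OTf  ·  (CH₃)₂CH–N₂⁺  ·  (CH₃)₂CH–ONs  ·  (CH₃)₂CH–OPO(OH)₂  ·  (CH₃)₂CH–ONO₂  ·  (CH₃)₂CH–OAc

Same R in every case — rank the leaving groups.
Rank by basicity of the departing species: weakest base leaves most easily.
(CH₃)₂CH–N₂⁺ loses N₂: no meaningful conjugate acid; N₂ departs as an exceptionally stable neutral molecule
(CH₃)₂CH–OTf loses OTf⁻: pKₐ(CF₃SO₃H (triflic acid)) ≈ -14
(CH₃)₂CH–ONs loses ONs⁻: pKₐ(p-O₂NC₆H₄SO₃H) ≈ -3.5
(CH₃)₂CH–ONO₂ loses NO₃⁻: pKₐ(HNO₃) ≈ -1.3
(CH₃)₂CH–OPO(OH)₂ loses H₂PO₄⁻: pKₐ(H₃PO₄) ≈ 2.1
(CH₃)₂CH–OAc loses AcO⁻: pKₐ(CH₃COOH) ≈ 4.8

(CH₃)₂CH–N₂⁺ > (CH₃)₂CH–OTf > (CH₃)₂CH–ONs > (CH₃)₂CH–ONO₂ > (CH₃)₂CH–OPO(OH)₂ > (CH₃)₂CH–OAc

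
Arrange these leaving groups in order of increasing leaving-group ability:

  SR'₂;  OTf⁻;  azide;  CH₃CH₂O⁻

CH₃CH₂O⁻ < azide < SR'₂ < OTf⁻

OTf⁻: pKₐ(CF₃SO₃H (triflic acid)) ≈ -14 — charge spread over three oxygens and a CF₃ group; the premier leaving group in synthesis
SR'₂: pKₐ(R'₂SH⁺) ≈ -7 — neutral; leaves from a sulfonium salt (R–SR'₂⁺)
azide: pKₐ(HN₃) ≈ 4.7 — linear, resonance-stabilised
CH₃CH₂O⁻: pKₐ(CH₃CH₂OH) ≈ 16 — strong base; alkoxides do not leave unassisted
Listed from poorest to best leaving group as asked.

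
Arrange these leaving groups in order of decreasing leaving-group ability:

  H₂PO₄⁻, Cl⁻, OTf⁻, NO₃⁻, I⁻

The more stable X⁻ (or X) is on its own — i.e. the weaker a base it is — the better a leaving group it makes.
OTf⁻: pKₐ(CF₃SO₃H (triflic acid)) ≈ -14
I⁻: pKₐ(HI) ≈ -10
Cl⁻: pKₐ(HCl) ≈ -7
NO₃⁻: pKₐ(HNO₃) ≈ -1.3
H₂PO₄⁻: pKₐ(H₃PO₄) ≈ 2.1

OTf⁻ > I⁻ > Cl⁻ > NO₃⁻ > H₂PO₄⁻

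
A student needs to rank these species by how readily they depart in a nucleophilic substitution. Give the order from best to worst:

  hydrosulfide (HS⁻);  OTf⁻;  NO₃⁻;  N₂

N₂ > OTf⁻ > NO₃⁻ > hydrosulfide (HS⁻)

A good leaving group is a weak base: the lower the pKₐ of its conjugate acid, the more readily it departs.
N₂: no meaningful conjugate acid; N₂ departs as an exceptionally stable neutral molecule
OTf⁻: pKₐ(CF₃SO₃H (triflic acid)) ≈ -14
NO₃⁻: pKₐ(HNO₃) ≈ -1.3
hydrosulfide (HS⁻): pKₐ(H₂S) ≈ 7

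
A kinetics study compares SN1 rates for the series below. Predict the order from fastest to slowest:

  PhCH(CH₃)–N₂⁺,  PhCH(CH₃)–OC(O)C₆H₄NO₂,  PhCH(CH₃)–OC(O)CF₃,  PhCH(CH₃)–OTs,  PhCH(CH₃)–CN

PhCH(CH₃)–N₂⁺ > PhCH(CH₃)–OTs > PhCH(CH₃)–OC(O)CF₃ > PhCH(CH₃)–OC(O)C₆H₄NO₂ > PhCH(CH₃)–CN

The skeletons are identical, so relative rate is governed entirely by leaving-group ability.
Leaving-group ability tracks the stability of the departed species; conjugate-acid pKₐ is the usual yardstick (lower pKₐ → better LG).
PhCH(CH₃)–N₂⁺ loses N₂: no meaningful conjugate acid; N₂ departs as an exceptionally stable neutral molecule
PhCH(CH₃)–OTs loses OTs⁻: pKₐ(p-CH₃C₆H₄SO₃H (TsOH)) ≈ -2.8
PhCH(CH₃)–OC(O)CF₃ loses CF₃COO⁻: pKₐ(CF₃COOH) ≈ 0.2
PhCH(CH₃)–OC(O)C₆H₄NO₂ loses p-O₂N–C₆H₄–COO⁻: pKₐ(p-nitrobenzoic acid) ≈ 3.4
PhCH(CH₃)–CN loses CN⁻: pKₐ(HCN) ≈ 9.2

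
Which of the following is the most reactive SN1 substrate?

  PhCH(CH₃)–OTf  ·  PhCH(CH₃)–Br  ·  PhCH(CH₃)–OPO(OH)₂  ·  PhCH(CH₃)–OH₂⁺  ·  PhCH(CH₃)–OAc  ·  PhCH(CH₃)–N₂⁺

The skeletons are identical, so relative rate is governed entirely by leaving-group ability.
Rank by basicity of the departing species: weakest base leaves most easily.
PhCH(CH₃)–N₂⁺ loses N₂: no meaningful conjugate acid; N₂ departs as an exceptionally stable neutral molecule
PhCH(CH₃)–OTf loses OTf⁻: pKₐ(CF₃SO₃H (triflic acid)) ≈ -14
PhCH(CH₃)–Br loses Br⁻: pKₐ(HBr) ≈ -9
PhCH(CH₃)–OH₂⁺ loses H₂O: pKₐ(H₃O⁺) ≈ -1.7
PhCH(CH₃)–OPO(OH)₂ loses H₂PO₄⁻: pKₐ(H₃PO₄) ≈ 2.1
PhCH(CH₃)–OAc loses AcO⁻: pKₐ(CH₃COOH) ≈ 4.8

PhCH(CH₃)–N₂⁺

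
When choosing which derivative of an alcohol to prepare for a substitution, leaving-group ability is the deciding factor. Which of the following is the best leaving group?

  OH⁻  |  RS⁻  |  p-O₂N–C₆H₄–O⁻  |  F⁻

F⁻

F⁻: pKₐ(HF) ≈ 3.2
p-O₂N–C₆H₄–O⁻: pKₐ(p-nitrophenol) ≈ 7.2
RS⁻: pKₐ(RSH (a thiol)) ≈ 10.5
OH⁻: pKₐ(H₂O) ≈ 15.7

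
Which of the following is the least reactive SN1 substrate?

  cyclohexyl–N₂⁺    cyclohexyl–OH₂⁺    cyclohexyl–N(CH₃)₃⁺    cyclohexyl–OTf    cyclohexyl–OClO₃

cyclohexyl–N(CH₃)₃⁺

With the same alkyl group throughout, only the leaving group differentiates the rates.
Leaving-group ability tracks the stability of the departed species; conjugate-acid pKₐ is the usual yardstick (lower pKₐ → better LG).
cyclohexyl–N₂⁺ loses N₂: no meaningful conjugate acid; N₂ departs as an exceptionally stable neutral molecule
cyclohexyl–OTf loses OTf⁻: pKₐ(CF₃SO₃H (triflic acid)) ≈ -14
cyclohexyl–OClO₃ loses ClO₄⁻: pKₐ(HClO₄) ≈ -10
cyclohexyl–OH₂⁺ loses H₂O: pKₐ(H₃O⁺) ≈ -1.7
cyclohexyl–N(CH₃)₃⁺ loses NR'₃: pKₐ(R'₃NH⁺) ≈ 10.7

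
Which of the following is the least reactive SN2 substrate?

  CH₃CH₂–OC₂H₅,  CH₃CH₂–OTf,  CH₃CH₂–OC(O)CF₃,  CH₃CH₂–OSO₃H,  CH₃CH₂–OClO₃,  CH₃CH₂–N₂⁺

Same R in every case — rank the leaving groups.
A good leaving group is a weak base: the lower the pKₐ of its conjugate acid, the more readily it departs.
CH₃CH₂–N₂⁺ loses N₂: no meaningful conjugate acid; N₂ departs as an exceptionally stable neutral molecule
CH₃CH₂–OTf loses OTf⁻: pKₐ(CF₃SO₃H (triflic acid)) ≈ -14
CH₃CH₂–OClO₃ loses ClO₄⁻: pKₐ(HClO₄) ≈ -10
CH₃CH₂–OSO₃H loses HSO₄⁻: pKₐ(H₂SO₄) ≈ -3
CH₃CH₂–OC(O)CF₃ loses CF₃COO⁻: pKₐ(CF₃COOH) ≈ 0.2
CH₃CH₂–OC₂H₅ loses CH₃CH₂O⁻: pKₐ(CH₃CH₂OH) ≈ 16

CH₃CH₂–OC₂H₅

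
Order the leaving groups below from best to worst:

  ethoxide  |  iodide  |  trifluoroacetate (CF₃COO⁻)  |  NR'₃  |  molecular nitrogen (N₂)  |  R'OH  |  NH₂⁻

molecular nitrogen (N₂) > iodide > R'OH > trifluoroacetate (CF₃COO⁻) > NR'₃ > ethoxide > NH₂⁻

Leaving-group ability tracks the stability of the departed species; conjugate-acid pKₐ is the usual yardstick (lower pKₐ → better LG).
molecular nitrogen (N₂): no meaningful conjugate acid; N₂ departs as an exceptionally stable neutral molecule
iodide: pKₐ(HI) ≈ -10
R'OH: pKₐ(R'OH₂⁺) ≈ -2.4
trifluoroacetate (CF₃COO⁻): pKₐ(CF₃COOH) ≈ 0.2
NR'₃: pKₐ(R'₃NH⁺) ≈ 10.7
ethoxide: pKₐ(CH₃CH₂OH) ≈ 16
NH₂⁻: pKₐ(NH₃) ≈ 38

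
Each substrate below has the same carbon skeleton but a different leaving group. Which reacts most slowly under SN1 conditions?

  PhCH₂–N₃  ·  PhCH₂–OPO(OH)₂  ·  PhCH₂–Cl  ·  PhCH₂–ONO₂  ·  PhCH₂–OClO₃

PhCH₂–N₃

The skeletons are identical, so relative rate is governed entirely by leaving-group ability.
Leaving-group ability tracks the stability of the departed species; conjugate-acid pKₐ is the usual yardstick (lower pKₐ → better LG).
PhCH₂–OClO₃ loses ClO₄⁻: pKₐ(HClO₄) ≈ -10
PhCH₂–Cl loses Cl⁻: pKₐ(HCl) ≈ -7
PhCH₂–ONO₂ loses NO₃⁻: pKₐ(HNO₃) ≈ -1.3
PhCH₂–OPO(OH)₂ loses H₂PO₄⁻: pKₐ(H₃PO₄) ≈ 2.1
PhCH₂–N₃ loses N₃⁻: pKₐ(HN₃) ≈ 4.7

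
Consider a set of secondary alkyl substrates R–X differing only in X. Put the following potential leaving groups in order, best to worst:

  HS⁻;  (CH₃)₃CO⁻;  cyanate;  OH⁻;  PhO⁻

cyanate > HS⁻ > PhO⁻ > OH⁻ > (CH₃)₃CO⁻

The more stable X⁻ (or X) is on its own — i.e. the weaker a base it is — the better a leaving group it makes.
cyanate: pKₐ(HOCN) ≈ 3.5
HS⁻: pKₐ(H₂S) ≈ 7
PhO⁻: pKₐ(C₆H₅OH (phenol)) ≈ 10
OH⁻: pKₐ(H₂O) ≈ 15.7
(CH₃)₃CO⁻: pKₐ(t-BuOH) ≈ 18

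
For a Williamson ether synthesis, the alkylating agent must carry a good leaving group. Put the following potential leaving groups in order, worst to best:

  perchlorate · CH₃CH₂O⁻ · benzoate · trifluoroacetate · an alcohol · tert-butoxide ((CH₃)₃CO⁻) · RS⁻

tert-butoxide ((CH₃)₃CO⁻) < CH₃CH₂O⁻ < RS⁻ < benzoate < trifluoroacetate < an alcohol < perchlorate

Leaving-group ability tracks the stability of the departed species; conjugate-acid pKₐ is the usual yardstick (lower pKₐ → better LG).
perchlorate: pKₐ(HClO₄) ≈ -10
an alcohol: pKₐ(R'OH₂⁺) ≈ -2.4
trifluoroacetate: pKₐ(CF₃COOH) ≈ 0.2
benzoate: pKₐ(C₆H₅COOH) ≈ 4.2
RS⁻: pKₐ(RSH (a thiol)) ≈ 10.5 — moderately basic; rarely leaves without activation
CH₃CH₂O⁻: pKₐ(CH₃CH₂OH) ≈ 16 — strong base; alkoxides do not leave unassisted
tert-butoxide ((CH₃)₃CO⁻): pKₐ(t-BuOH) ≈ 18
The question asks for worst first, so the sequence is read in increasing leaving-group ability.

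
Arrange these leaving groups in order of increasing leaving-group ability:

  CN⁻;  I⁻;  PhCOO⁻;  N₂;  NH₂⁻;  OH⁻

A good leaving group is a weak base: the lower the pKₐ of its conjugate acid, the more readily it departs.
N₂: no meaningful conjugate acid; N₂ departs as an exceptionally stable neutral molecule
I⁻: pKₐ(HI) ≈ -10
PhCOO⁻: pKₐ(C₆H₅COOH) ≈ 4.2
CN⁻: pKₐ(HCN) ≈ 9.2 — sp carbon stabilises the charge somewhat, but still a poor LG
OH⁻: pKₐ(H₂O) ≈ 15.7
NH₂⁻: pKₐ(NH₃) ≈ 38 — extremely strong base; never a leaving group
Reversing gives the worst-to-best order requested.

NH₂⁻ < OH⁻ < CN⁻ < PhCOO⁻ < I⁻ < N₂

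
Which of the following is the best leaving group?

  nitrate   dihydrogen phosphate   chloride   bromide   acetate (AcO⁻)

bromide: pKₐ(HBr) ≈ -9
chloride: pKₐ(HCl) ≈ -7
nitrate: pKₐ(HNO₃) ≈ -1.3
dihydrogen phosphate: pKₐ(H₃PO₄) ≈ 2.1
acetate (AcO⁻): pKₐ(CH₃COOH) ≈ 4.8

bromide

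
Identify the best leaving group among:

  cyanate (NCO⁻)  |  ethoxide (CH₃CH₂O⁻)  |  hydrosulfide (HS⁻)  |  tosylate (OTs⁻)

The more stable X⁻ (or X) is on its own — i.e. the weaker a base it is — the better a leaving group it makes.
tosylate (OTs⁻): pKₐ(p-CH₃C₆H₄SO₃H (TsOH)) ≈ -2.8
cyanate (NCO⁻): pKₐ(HOCN) ≈ 3.5
hydrosulfide (HS⁻): pKₐ(H₂S) ≈ 7
ethoxide (CH₃CH₂O⁻): pKₐ(CH₃CH₂OH) ≈ 16

tosylate (OTs⁻)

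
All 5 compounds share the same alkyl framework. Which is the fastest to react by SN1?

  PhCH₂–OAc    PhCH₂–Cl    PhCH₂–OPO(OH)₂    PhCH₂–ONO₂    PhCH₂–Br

Same R in every case — rank the leaving groups.
A good leaving group is a weak base: the lower the pKₐ of its conjugate acid, the more readily it departs.
PhCH₂–Br loses Br⁻: pKₐ(HBr) ≈ -9
PhCH₂–Cl loses Cl⁻: pKₐ(HCl) ≈ -7
PhCH₂–ONO₂ loses NO₃⁻: pKₐ(HNO₃) ≈ -1.3
PhCH₂–OPO(OH)₂ loses H₂PO₄⁻: pKₐ(H₃PO₄) ≈ 2.1
PhCH₂–OAc loses AcO⁻: pKₐ(CH₃COOH) ≈ 4.8

PhCH₂–Br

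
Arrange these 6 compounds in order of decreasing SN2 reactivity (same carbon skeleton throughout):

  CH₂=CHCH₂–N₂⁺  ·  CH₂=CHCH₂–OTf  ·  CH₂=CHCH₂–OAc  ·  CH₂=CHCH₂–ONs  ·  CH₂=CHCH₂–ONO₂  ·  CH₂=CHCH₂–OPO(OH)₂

CH₂=CHCH₂–N₂⁺ > CH₂=CHCH₂–OTf > CH₂=CHCH₂–ONs > CH₂=CHCH₂–ONO₂ > CH₂=CHCH₂–OPO(OH)₂ > CH₂=CHCH₂–OAc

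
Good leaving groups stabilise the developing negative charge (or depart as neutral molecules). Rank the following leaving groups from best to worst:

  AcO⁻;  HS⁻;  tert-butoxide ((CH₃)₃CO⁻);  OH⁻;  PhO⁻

A good leaving group is a weak base: the lower the pKₐ of its conjugate acid, the more readily it departs.
AcO⁻: pKₐ(CH₃COOH) ≈ 4.8
HS⁻: pKₐ(H₂S) ≈ 7
PhO⁻: pKₐ(C₆H₅OH (phenol)) ≈ 10
OH⁻: pKₐ(H₂O) ≈ 15.7
tert-butoxide ((CH₃)₃CO⁻): pKₐ(t-BuOH) ≈ 18

AcO⁻ > HS⁻ > PhO⁻ > OH⁻ > tert-butoxide ((CH₃)₃CO⁻)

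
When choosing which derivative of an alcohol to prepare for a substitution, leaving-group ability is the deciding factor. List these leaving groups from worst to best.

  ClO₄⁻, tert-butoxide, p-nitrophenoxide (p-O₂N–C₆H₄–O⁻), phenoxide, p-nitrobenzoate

tert-butoxide < phenoxide < p-nitrophenoxide (p-O₂N–C₆H₄–O⁻) < p-nitrobenzoate < ClO₄⁻

Leaving-group ability tracks the stability of the departed species; conjugate-acid pKₐ is the usual yardstick (lower pKₐ → better LG).
ClO₄⁻: pKₐ(HClO₄) ≈ -10
p-nitrobenzoate: pKₐ(p-nitrobenzoic acid) ≈ 3.4
p-nitrophenoxide (p-O₂N–C₆H₄–O⁻): pKₐ(p-nitrophenol) ≈ 7.2
phenoxide: pKₐ(C₆H₅OH (phenol)) ≈ 10
tert-butoxide: pKₐ(t-BuOH) ≈ 18
Listed from poorest to best leaving group as asked.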